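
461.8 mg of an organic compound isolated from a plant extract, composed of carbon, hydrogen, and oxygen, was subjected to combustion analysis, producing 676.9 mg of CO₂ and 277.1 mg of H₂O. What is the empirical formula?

mol C = 0.6769 g CO₂ ÷ 44.009 g/mol = 0.015381 mol
mol H = 2 × 0.2771 g H₂O ÷ 18.015 g/mol = 0.030763 mol
mass O = 0.4618 − (0.18474 + 0.031009) = 0.24605 g → mol O = 0.24605 ÷ 15.999 = 0.015379 mol
Divide by the smallest (0.015379 mol): C 1.000, H 2.000, O 1.000

CH2O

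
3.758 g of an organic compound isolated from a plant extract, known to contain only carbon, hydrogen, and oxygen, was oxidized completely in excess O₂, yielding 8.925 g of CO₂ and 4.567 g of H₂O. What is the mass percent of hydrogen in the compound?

13.60%

mol C = 8.925 g CO₂ ÷ 44.009 g/mol = 0.20280 mol
mol H = 2 × 4.567 g H₂O ÷ 18.015 g/mol = 0.50702 mol
mass O = 3.758 − (2.4358 + 0.51108) = 0.81110 g → mol O = 0.81110 ÷ 15.999 = 0.050697 mol
mass % H = 0.51108 g ÷ 3.758 g × 100%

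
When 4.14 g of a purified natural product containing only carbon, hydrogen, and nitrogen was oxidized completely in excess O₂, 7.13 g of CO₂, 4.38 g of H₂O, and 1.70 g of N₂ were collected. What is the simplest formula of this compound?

C4H12N3

mol C = 7.13 g CO₂ ÷ 44.009 g/mol = 0.1620 mol
mol H = 2 × 4.38 g H₂O ÷ 18.015 g/mol = 0.4863 mol
mol N = 2 × 1.70 g N₂ ÷ 28.014 g/mol = 0.1214 mol
Divide by the smallest (0.1214 mol): C 1.335, H 4.007, N 1.000
Multiplying each by 3 gives whole numbers: C 4.00, H 12.02, N 3.00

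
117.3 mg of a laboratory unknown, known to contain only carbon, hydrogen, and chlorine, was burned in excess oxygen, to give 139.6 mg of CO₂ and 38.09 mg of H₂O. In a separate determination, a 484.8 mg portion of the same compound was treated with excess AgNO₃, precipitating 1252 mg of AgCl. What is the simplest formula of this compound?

C3H4Cl2

mol C = 0.1396 g CO₂ ÷ 44.009 g/mol = 0.0031721 mol
mol H = 2 × 0.03809 g H₂O ÷ 18.015 g/mol = 0.0042287 mol
From the AgCl data: mol Cl per gram of compound = (1.252 ÷ 143.318) ÷ 0.4848 = 0.018019 mol/g, so in the 0.1173 g combustion sample mol Cl = 0.0021137 mol
Divide by the smallest (0.0021137 mol): C 1.501, H 2.001, Cl 1.000
Multiplying each by 2 gives whole numbers: C 3.00, H 4.00, Cl 2.00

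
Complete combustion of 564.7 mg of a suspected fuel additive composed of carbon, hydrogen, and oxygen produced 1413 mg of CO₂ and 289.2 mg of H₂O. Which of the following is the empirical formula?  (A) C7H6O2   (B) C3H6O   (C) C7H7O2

(C) C7H7O2

mol C = 1.413 g CO₂ ÷ 44.009 g/mol = 0.032107 mol
mol H = 2 × 0.2892 g H₂O ÷ 18.015 g/mol = 0.032107 mol
mass O = 0.5647 − (0.38564 + 0.032363) = 0.14670 g → mol O = 0.14670 ÷ 15.999 = 0.0091692 mol
Divide by the smallest (0.0091692 mol): C 3.502, H 3.502, O 1.000
Multiplying each by 2 gives whole numbers: C 7.00, H 7.00, O 2.00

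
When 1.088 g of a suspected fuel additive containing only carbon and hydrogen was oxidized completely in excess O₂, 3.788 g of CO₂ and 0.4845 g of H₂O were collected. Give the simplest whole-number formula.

C8H5

mol C = 3.788 g CO₂ ÷ 44.009 g/mol = 0.086073 mol
mol H = 2 × 0.4845 g H₂O ÷ 18.015 g/mol = 0.053789 mol
Divide by the smallest (0.053789 mol): C 1.600, H 1.000
Multiplying each by 5 gives whole numbers: C 8.00, H 5.00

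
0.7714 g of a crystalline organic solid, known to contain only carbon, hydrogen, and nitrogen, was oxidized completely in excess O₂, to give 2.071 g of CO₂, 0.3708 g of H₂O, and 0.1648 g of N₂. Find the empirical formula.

C8H7N2

mol C = 2.071 g CO₂ ÷ 44.009 g/mol = 0.047059 mol
mol H = 2 × 0.3708 g H₂O ÷ 18.015 g/mol = 0.041166 mol
mol N = 2 × 0.1648 g N₂ ÷ 28.014 g/mol = 0.011766 mol
Divide by the smallest (0.011766 mol): C 4.000, H 3.499, N 1.000
Multiplying each by 2 gives whole numbers: C 8.00, H 7.00, N 2.00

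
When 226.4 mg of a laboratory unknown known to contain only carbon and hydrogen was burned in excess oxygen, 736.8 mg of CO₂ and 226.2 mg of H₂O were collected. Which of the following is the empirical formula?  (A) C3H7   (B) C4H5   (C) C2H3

mol C = 0.7368 g CO₂ ÷ 44.009 g/mol = 0.016742 mol
mol H = 2 × 0.2262 g H₂O ÷ 18.015 g/mol = 0.025112 mol
Divide by the smallest (0.016742 mol): C 1.000, H 1.500
Multiplying each by 2 gives whole numbers: C 2.00, H 3.00

(C) C2H3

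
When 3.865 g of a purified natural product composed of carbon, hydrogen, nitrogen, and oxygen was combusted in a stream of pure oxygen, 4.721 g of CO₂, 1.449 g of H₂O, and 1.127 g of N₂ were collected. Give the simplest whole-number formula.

C4H6N3O3

mol C = 4.721 g CO₂ ÷ 44.009 g/mol = 0.10727 mol
mol H = 2 × 1.449 g H₂O ÷ 18.015 g/mol = 0.16087 mol
mol N = 2 × 1.127 g N₂ ÷ 28.014 g/mol = 0.080460 mol
mass O = 3.865 − (1.2885 + 0.16215 + 1.1270) = 1.2874 g → mol O = 1.2874 ÷ 15.999 = 0.080467 mol
Divide by the smallest (0.080460 mol): C 1.333, H 1.999, N 1.000, O 1.000
Multiplying each by 3 gives whole numbers: C 4.00, H 6.00, N 3.00, O 3.00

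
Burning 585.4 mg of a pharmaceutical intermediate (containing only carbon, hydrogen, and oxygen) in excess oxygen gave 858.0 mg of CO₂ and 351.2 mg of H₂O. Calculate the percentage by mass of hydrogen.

6.71%

mol C = 0.8580 g CO₂ ÷ 44.009 g/mol = 0.019496 mol
mol H = 2 × 0.3512 g H₂O ÷ 18.015 g/mol = 0.038990 mol
mass O = 0.5854 − (0.23417 + 0.039302) = 0.31193 g → mol O = 0.31193 ÷ 15.999 = 0.019497 mol
mass % H = 0.039302 g ÷ 0.5854 g × 100%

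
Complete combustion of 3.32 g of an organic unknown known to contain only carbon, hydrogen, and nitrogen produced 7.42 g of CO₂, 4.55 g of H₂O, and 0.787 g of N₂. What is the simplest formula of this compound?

mol C = 7.42 g CO₂ ÷ 44.009 g/mol = 0.1686 mol
mol H = 2 × 4.55 g H₂O ÷ 18.015 g/mol = 0.5051 mol
mol N = 2 × 0.787 g N₂ ÷ 28.014 g/mol = 0.05619 mol
Divide by the smallest (0.05619 mol): C 3.001, H 8.990, N 1.000

C3H9N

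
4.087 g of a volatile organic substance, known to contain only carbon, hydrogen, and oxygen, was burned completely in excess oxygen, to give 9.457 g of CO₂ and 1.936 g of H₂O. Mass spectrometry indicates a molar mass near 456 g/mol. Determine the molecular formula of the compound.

C24H24O9

mol C = 9.457 g CO₂ ÷ 44.009 g/mol = 0.21489 mol
mol H = 2 × 1.936 g H₂O ÷ 18.015 g/mol = 0.21493 mol
mass O = 4.087 − (2.5810 + 0.21665) = 1.2893 g → mol O = 1.2893 ÷ 15.999 = 0.080588 mol
Divide by the smallest (0.080588 mol): C 2.666, H 2.667, O 1.000
Multiplying each by 3 gives whole numbers: C 8.00, H 8.00, O 3.00
Empirical formula: C8H8O3
Empirical-formula mass = 152.15 g/mol; 456 ÷ 152.15 ≈ 3, so the molecular formula is C24H24O9.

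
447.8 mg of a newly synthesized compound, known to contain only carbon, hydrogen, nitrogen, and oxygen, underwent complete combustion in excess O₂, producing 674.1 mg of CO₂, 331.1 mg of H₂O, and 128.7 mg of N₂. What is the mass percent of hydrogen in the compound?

8.27%

mol C = 0.6741 g CO₂ ÷ 44.009 g/mol = 0.015317 mol
mol H = 2 × 0.3311 g H₂O ÷ 18.015 g/mol = 0.036758 mol
mol N = 2 × 0.1287 g N₂ ÷ 28.014 g/mol = 0.0091883 mol
mass O = 0.4478 − (0.18398 + 0.037052 + 0.12870) = 0.098071 g → mol O = 0.098071 ÷ 15.999 = 0.0061298 mol
mass % H = 0.037052 g ÷ 0.4478 g × 100%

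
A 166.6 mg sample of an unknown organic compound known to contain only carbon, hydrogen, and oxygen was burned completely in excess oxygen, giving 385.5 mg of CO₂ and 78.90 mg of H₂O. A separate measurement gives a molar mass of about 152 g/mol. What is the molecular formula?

mol C = 0.3855 g CO₂ ÷ 44.009 g/mol = 0.0087596 mol
mol H = 2 × 0.07890 g H₂O ÷ 18.015 g/mol = 0.0087594 mol
mass O = 0.1666 − (0.10521 + 0.0088294) = 0.052559 g → mol O = 0.052559 ÷ 15.999 = 0.0032852 mol
Divide by the smallest (0.0032852 mol): C 2.666, H 2.666, O 1.000
Multiplying each by 3 gives whole numbers: C 8.00, H 8.00, O 3.00
Empirical formula: C8H8O3
Empirical-formula mass = 152.15 g/mol; 152 ÷ 152.15 ≈ 1, so the molecular formula is C8H8O3.

C8H8O3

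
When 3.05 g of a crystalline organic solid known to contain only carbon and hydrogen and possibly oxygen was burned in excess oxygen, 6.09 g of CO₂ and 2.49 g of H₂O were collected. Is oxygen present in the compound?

yes

mol C = 6.09 g CO₂ ÷ 44.009 g/mol = 0.1384 mol
mol H = 2 × 2.49 g H₂O ÷ 18.015 g/mol = 0.2764 mol
C and H account for only 1.941 g of the 3.05 g sample; the remaining 1.109 g must be oxygen.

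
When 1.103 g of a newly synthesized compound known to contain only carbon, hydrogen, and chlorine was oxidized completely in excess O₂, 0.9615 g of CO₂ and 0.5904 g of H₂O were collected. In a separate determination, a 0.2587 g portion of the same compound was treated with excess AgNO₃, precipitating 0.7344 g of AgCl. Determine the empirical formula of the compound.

mol C = 0.9615 g CO₂ ÷ 44.009 g/mol = 0.021848 mol
mol H = 2 × 0.5904 g H₂O ÷ 18.015 g/mol = 0.065545 mol
From the AgCl data: mol Cl per gram of compound = (0.7344 ÷ 143.318) ÷ 0.2587 = 0.019808 mol/g, so in the 1.103 g combustion sample mol Cl = 0.021848 mol
Divide by the smallest (0.021848 mol): C 1.000, H 3.000, Cl 1.000

CH3Cl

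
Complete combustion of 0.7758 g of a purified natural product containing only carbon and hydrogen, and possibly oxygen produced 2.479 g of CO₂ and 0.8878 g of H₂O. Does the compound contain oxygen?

mol C = 2.479 g CO₂ ÷ 44.009 g/mol = 0.056329 mol
mol H = 2 × 0.8878 g H₂O ÷ 18.015 g/mol = 0.098562 mol
C and H together account for 0.77592 g — essentially the entire 0.7758 g sample — so the compound contains no oxygen.

no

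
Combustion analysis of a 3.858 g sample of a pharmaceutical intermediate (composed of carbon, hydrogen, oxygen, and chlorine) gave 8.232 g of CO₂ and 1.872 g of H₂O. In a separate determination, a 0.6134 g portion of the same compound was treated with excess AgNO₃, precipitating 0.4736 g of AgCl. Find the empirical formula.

C9H10ClO2

mol C = 8.232 g CO₂ ÷ 44.009 g/mol = 0.18705 mol
mol H = 2 × 1.872 g H₂O ÷ 18.015 g/mol = 0.20783 mol
From the AgCl data: mol Cl per gram of compound = (0.4736 ÷ 143.318) ÷ 0.6134 = 0.0053873 mol/g, so in the 3.858 g combustion sample mol Cl = 0.020784 mol
mass O = 3.858 − (2.2467 + 0.20949 + 0.73679) = 0.66503 g → mol O = 0.66503 ÷ 15.999 = 0.041567 mol
Divide by the smallest (0.020784 mol): C 9.000, H 9.999, Cl 1.000, O 2.000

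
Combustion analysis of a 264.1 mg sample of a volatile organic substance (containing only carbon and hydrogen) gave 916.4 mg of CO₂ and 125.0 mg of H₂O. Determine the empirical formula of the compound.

mol C = 0.9164 g CO₂ ÷ 44.009 g/mol = 0.020823 mol
mol H = 2 × 0.1250 g H₂O ÷ 18.015 g/mol = 0.013877 mol
Divide by the smallest (0.013877 mol): C 1.501, H 1.000
Multiplying each by 2 gives whole numbers: C 3.00, H 2.00

C3H2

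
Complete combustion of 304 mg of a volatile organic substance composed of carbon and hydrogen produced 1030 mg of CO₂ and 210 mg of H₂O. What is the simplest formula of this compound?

mol C = 1.03 g CO₂ ÷ 44.009 g/mol = 0.02340 mol
mol H = 2 × 0.210 g H₂O ÷ 18.015 g/mol = 0.02331 mol
Divide by the smallest (0.02331 mol): C 1.004, H 1.000

CH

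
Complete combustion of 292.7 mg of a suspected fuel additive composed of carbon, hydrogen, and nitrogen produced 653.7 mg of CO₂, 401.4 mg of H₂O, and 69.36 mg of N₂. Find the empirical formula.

mol C = 0.6537 g CO₂ ÷ 44.009 g/mol = 0.014854 mol
mol H = 2 × 0.4014 g H₂O ÷ 18.015 g/mol = 0.044563 mol
mol N = 2 × 0.06936 g N₂ ÷ 28.014 g/mol = 0.0049518 mol
Divide by the smallest (0.0049518 mol): C 3.000, H 8.999, N 1.000

C3H9N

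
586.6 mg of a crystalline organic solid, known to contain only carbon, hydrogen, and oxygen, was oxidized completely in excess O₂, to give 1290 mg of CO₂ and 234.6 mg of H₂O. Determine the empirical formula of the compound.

mol C = 1.290 g CO₂ ÷ 44.009 g/mol = 0.029312 mol
mol H = 2 × 0.2346 g H₂O ÷ 18.015 g/mol = 0.026045 mol
mass O = 0.5866 − (0.35207 + 0.026253) = 0.20828 g → mol O = 0.20828 ÷ 15.999 = 0.013018 mol
Divide by the smallest (0.013018 mol): C 2.252, H 2.001, O 1.000
Multiplying each by 4 gives whole numbers: C 9.01, H 8.00, O 4.00

C9H8O4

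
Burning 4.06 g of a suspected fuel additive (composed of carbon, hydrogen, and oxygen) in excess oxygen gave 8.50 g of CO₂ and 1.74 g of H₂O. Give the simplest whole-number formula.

mol C = 8.50 g CO₂ ÷ 44.009 g/mol = 0.1931 mol
mol H = 2 × 1.74 g H₂O ÷ 18.015 g/mol = 0.1932 mol
mass O = 4.06 − (2.320 + 0.1947) = 1.545 g → mol O = 1.545 ÷ 15.999 = 0.09660 mol
Divide by the smallest (0.09660 mol): C 1.999, H 2.000, O 1.000

C2H2O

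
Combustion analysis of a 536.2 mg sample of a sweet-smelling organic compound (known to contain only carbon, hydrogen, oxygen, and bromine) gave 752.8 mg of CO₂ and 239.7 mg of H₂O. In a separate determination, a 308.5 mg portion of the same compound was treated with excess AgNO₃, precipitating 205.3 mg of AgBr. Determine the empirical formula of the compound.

mol C = 0.7528 g CO₂ ÷ 44.009 g/mol = 0.017106 mol
mol H = 2 × 0.2397 g H₂O ÷ 18.015 g/mol = 0.026611 mol
From the AgBr data: mol Br per gram of compound = (0.2053 ÷ 187.772) ÷ 0.3085 = 0.0035441 mol/g, so in the 0.5362 g combustion sample mol Br = 0.0019003 mol
mass O = 0.5362 − (0.20546 + 0.026824 + 0.15184) = 0.15208 g → mol O = 0.15208 ÷ 15.999 = 0.0095054 mol
Divide by the smallest (0.0019003 mol): C 9.001, H 14.003, Br 1.000, O 5.002

C9H14BrO5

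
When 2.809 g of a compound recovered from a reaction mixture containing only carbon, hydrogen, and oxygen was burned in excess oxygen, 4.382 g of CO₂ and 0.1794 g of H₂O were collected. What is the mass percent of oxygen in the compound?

56.71%

mol C = 4.382 g CO₂ ÷ 44.009 g/mol = 0.099571 mol
mol H = 2 × 0.1794 g H₂O ÷ 18.015 g/mol = 0.019917 mol
mass O = 2.809 − (1.1959 + 0.020076) = 1.5930 g → mol O = 1.5930 ÷ 15.999 = 0.099568 mol
mass % O = 1.5930 g ÷ 2.809 g × 100%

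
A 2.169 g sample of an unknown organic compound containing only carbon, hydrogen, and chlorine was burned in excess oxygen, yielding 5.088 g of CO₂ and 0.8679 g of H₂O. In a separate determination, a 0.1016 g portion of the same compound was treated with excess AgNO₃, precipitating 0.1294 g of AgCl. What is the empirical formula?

C6H5Cl

mol C = 5.088 g CO₂ ÷ 44.009 g/mol = 0.11561 mol
mol H = 2 × 0.8679 g H₂O ÷ 18.015 g/mol = 0.096353 mol
From the AgCl data: mol Cl per gram of compound = (0.1294 ÷ 143.318) ÷ 0.1016 = 0.0088867 mol/g, so in the 2.169 g combustion sample mol Cl = 0.019275 mol
Divide by the smallest (0.019275 mol): C 5.998, H 4.999, Cl 1.000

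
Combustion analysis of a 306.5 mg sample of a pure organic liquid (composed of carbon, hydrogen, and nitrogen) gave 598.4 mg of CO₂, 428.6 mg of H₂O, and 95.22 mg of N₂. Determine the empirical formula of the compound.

C2H7N

mol C = 0.5984 g CO₂ ÷ 44.009 g/mol = 0.013597 mol
mol H = 2 × 0.4286 g H₂O ÷ 18.015 g/mol = 0.047583 mol
mol N = 2 × 0.09522 g N₂ ÷ 28.014 g/mol = 0.0067980 mol
Divide by the smallest (0.0067980 mol): C 2.000, H 6.999, N 1.000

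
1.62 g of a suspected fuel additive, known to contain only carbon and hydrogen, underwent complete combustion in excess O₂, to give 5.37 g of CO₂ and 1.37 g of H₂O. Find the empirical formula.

mol C = 5.37 g CO₂ ÷ 44.009 g/mol = 0.1220 mol
mol H = 2 × 1.37 g H₂O ÷ 18.015 g/mol = 0.1521 mol
Divide by the smallest (0.1220 mol): C 1.000, H 1.246
Multiplying each by 4 gives whole numbers: C 4.00, H 4.99

C4H5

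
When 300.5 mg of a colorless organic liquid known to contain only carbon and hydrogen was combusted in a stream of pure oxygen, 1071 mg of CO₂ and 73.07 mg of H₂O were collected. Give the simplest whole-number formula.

mol C = 1.071 g CO₂ ÷ 44.009 g/mol = 0.024336 mol
mol H = 2 × 0.07307 g H₂O ÷ 18.015 g/mol = 0.0081121 mol
Divide by the smallest (0.0081121 mol): C 3.000, H 1.000

C3H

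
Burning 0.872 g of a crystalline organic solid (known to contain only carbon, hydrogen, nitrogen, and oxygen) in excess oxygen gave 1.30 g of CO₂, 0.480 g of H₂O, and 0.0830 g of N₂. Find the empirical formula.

C5H9NO4

mol C = 1.30 g CO₂ ÷ 44.009 g/mol = 0.02954 mol
mol H = 2 × 0.480 g H₂O ÷ 18.015 g/mol = 0.05329 mol
mol N = 2 × 0.0830 g N₂ ÷ 28.014 g/mol = 0.005926 mol
mass O = 0.872 − (0.3548 + 0.05372 + 0.08300) = 0.3805 g → mol O = 0.3805 ÷ 15.999 = 0.02378 mol
Divide by the smallest (0.005926 mol): C 4.985, H 8.993, N 1.000, O 4.013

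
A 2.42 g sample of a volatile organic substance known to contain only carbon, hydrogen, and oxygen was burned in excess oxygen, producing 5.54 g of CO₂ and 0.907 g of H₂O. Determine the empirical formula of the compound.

C5H4O2

mol C = 5.54 g CO₂ ÷ 44.009 g/mol = 0.1259 mol
mol H = 2 × 0.907 g H₂O ÷ 18.015 g/mol = 0.1007 mol
mass O = 2.42 − (1.512 + 0.1015) = 0.8065 g → mol O = 0.8065 ÷ 15.999 = 0.05041 mol
Divide by the smallest (0.05041 mol): C 2.497, H 1.997, O 1.000
Multiplying each by 2 gives whole numbers: C 4.99, H 3.99, O 2.00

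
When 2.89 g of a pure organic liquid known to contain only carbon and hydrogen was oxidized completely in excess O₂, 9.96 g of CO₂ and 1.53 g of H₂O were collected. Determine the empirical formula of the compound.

C4H3

mol C = 9.96 g CO₂ ÷ 44.009 g/mol = 0.2263 mol
mol H = 2 × 1.53 g H₂O ÷ 18.015 g/mol = 0.1699 mol
Divide by the smallest (0.1699 mol): C 1.332, H 1.000
Multiplying each by 3 gives whole numbers: C 4.00, H 3.00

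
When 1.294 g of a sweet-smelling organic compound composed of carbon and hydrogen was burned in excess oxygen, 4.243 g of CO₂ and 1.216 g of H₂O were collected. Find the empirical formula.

C5H7

mol C = 4.243 g CO₂ ÷ 44.009 g/mol = 0.096412 mol
mol H = 2 × 1.216 g H₂O ÷ 18.015 g/mol = 0.13500 mol
Divide by the smallest (0.096412 mol): C 1.000, H 1.400
Multiplying each by 5 gives whole numbers: C 5.00, H 7.00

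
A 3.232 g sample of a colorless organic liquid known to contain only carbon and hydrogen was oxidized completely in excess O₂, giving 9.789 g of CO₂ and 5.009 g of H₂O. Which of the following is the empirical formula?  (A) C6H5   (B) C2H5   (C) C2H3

(B) C2H5

mol C = 9.789 g CO₂ ÷ 44.009 g/mol = 0.22243 mol
mol H = 2 × 5.009 g H₂O ÷ 18.015 g/mol = 0.55609 mol
Divide by the smallest (0.22243 mol): C 1.000, H 2.500
Multiplying each by 2 gives whole numbers: C 2.00, H 5.00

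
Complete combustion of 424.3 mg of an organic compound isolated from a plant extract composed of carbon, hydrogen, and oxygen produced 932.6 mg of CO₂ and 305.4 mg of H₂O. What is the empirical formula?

mol C = 0.9326 g CO₂ ÷ 44.009 g/mol = 0.021191 mol
mol H = 2 × 0.3054 g H₂O ÷ 18.015 g/mol = 0.033905 mol
mass O = 0.4243 − (0.25453 + 0.034176) = 0.13560 g → mol O = 0.13560 ÷ 15.999 = 0.0084754 mol
Divide by the smallest (0.0084754 mol): C 2.500, H 4.000, O 1.000
Multiplying each by 2 gives whole numbers: C 5.00, H 8.00, O 2.00

C5H8O2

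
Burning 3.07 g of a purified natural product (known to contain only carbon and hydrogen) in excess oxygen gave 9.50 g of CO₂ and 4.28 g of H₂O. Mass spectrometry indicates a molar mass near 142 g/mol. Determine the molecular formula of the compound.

mol C = 9.50 g CO₂ ÷ 44.009 g/mol = 0.2159 mol
mol H = 2 × 4.28 g H₂O ÷ 18.015 g/mol = 0.4752 mol
Divide by the smallest (0.2159 mol): C 1.000, H 2.201
Multiplying each by 5 gives whole numbers: C 5.00, H 11.01
Empirical formula: C5H11
Empirical-formula mass = 71.14 g/mol; 142 ÷ 71.14 ≈ 2, so the molecular formula is C10H22.

C10H22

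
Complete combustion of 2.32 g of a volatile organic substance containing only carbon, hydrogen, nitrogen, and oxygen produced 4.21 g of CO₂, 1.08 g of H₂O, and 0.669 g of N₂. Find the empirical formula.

mol C = 4.21 g CO₂ ÷ 44.009 g/mol = 0.09566 mol
mol H = 2 × 1.08 g H₂O ÷ 18.015 g/mol = 0.1199 mol
mol N = 2 × 0.669 g N₂ ÷ 28.014 g/mol = 0.04776 mol
mass O = 2.32 − (1.149 + 0.1209 + 0.6690) = 0.3811 g → mol O = 0.3811 ÷ 15.999 = 0.02382 mol
Divide by the smallest (0.02382 mol): C 4.016, H 5.033, N 2.005, O 1.000

C4H5N2O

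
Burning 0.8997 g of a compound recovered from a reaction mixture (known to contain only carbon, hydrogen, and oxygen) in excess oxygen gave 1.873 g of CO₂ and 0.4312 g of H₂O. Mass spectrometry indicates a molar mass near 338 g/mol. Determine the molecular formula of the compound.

C16H18O8

mol C = 1.873 g CO₂ ÷ 44.009 g/mol = 0.042559 mol
mol H = 2 × 0.4312 g H₂O ÷ 18.015 g/mol = 0.047871 mol
mass O = 0.8997 − (0.51118 + 0.048254) = 0.34026 g → mol O = 0.34026 ÷ 15.999 = 0.021268 mol
Divide by the smallest (0.021268 mol): C 2.001, H 2.251, O 1.000
Multiplying each by 4 gives whole numbers: C 8.00, H 9.00, O 4.00
Empirical formula: C8H9O4
Empirical-formula mass = 169.16 g/mol; 338 ÷ 169.16 ≈ 2, so the molecular formula is C16H18O8.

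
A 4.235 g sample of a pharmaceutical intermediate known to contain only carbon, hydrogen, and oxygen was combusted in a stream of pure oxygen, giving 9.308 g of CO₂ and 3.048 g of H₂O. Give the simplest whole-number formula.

C5H8O2

mol C = 9.308 g CO₂ ÷ 44.009 g/mol = 0.21150 mol
mol H = 2 × 3.048 g H₂O ÷ 18.015 g/mol = 0.33838 mol
mass O = 4.235 − (2.5404 + 0.34109) = 1.3536 g → mol O = 1.3536 ÷ 15.999 = 0.084603 mol
Divide by the smallest (0.084603 mol): C 2.500, H 4.000, O 1.000
Multiplying each by 2 gives whole numbers: C 5.00, H 8.00, O 2.00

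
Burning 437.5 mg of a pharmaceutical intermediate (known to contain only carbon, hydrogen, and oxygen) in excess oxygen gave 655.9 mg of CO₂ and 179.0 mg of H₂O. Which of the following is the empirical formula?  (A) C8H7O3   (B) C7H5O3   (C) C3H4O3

mol C = 0.6559 g CO₂ ÷ 44.009 g/mol = 0.014904 mol
mol H = 2 × 0.1790 g H₂O ÷ 18.015 g/mol = 0.019872 mol
mass O = 0.4375 − (0.17901 + 0.020031) = 0.23846 g → mol O = 0.23846 ÷ 15.999 = 0.014905 mol
Divide by the smallest (0.014904 mol): C 1.000, H 1.333, O 1.000
Multiplying each by 3 gives whole numbers: C 3.00, H 4.00, O 3.00

(C) C3H4O3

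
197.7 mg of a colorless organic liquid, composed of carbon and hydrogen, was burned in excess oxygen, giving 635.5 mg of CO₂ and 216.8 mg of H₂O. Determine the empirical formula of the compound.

C3H5

mol C = 0.6355 g CO₂ ÷ 44.009 g/mol = 0.014440 mol
mol H = 2 × 0.2168 g H₂O ÷ 18.015 g/mol = 0.024069 mol
Divide by the smallest (0.014440 mol): C 1.000, H 1.667
Multiplying each by 3 gives whole numbers: C 3.00, H 5.00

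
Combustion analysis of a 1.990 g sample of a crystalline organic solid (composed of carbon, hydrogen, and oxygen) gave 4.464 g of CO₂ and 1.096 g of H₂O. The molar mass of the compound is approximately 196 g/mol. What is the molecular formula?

mol C = 4.464 g CO₂ ÷ 44.009 g/mol = 0.10143 mol
mol H = 2 × 1.096 g H₂O ÷ 18.015 g/mol = 0.12168 mol
mass O = 1.990 − (1.2183 + 0.12265) = 0.64903 g → mol O = 0.64903 ÷ 15.999 = 0.040567 mol
Divide by the smallest (0.040567 mol): C 2.500, H 2.999, O 1.000
Multiplying each by 2 gives whole numbers: C 5.00, H 6.00, O 2.00
Empirical formula: C5H6O2
Empirical-formula mass = 98.10 g/mol; 196 ÷ 98.10 ≈ 2, so the molecular formula is C10H12O4.

C10H12O4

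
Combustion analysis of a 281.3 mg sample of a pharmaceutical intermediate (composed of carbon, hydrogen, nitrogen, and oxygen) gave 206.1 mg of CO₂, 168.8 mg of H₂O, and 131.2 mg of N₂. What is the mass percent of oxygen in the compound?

mol C = 0.2061 g CO₂ ÷ 44.009 g/mol = 0.0046831 mol
mol H = 2 × 0.1688 g H₂O ÷ 18.015 g/mol = 0.018740 mol
mol N = 2 × 0.1312 g N₂ ÷ 28.014 g/mol = 0.0093667 mol
mass O = 0.2813 − (0.056249 + 0.018890 + 0.13120) = 0.074961 g → mol O = 0.074961 ÷ 15.999 = 0.0046854 mol
mass % O = 0.074961 g ÷ 0.2813 g × 100%

26.65%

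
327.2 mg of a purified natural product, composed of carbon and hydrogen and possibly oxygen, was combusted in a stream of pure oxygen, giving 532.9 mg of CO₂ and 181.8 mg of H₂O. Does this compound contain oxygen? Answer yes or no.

mol C = 0.5329 g CO₂ ÷ 44.009 g/mol = 0.012109 mol
mol H = 2 × 0.1818 g H₂O ÷ 18.015 g/mol = 0.020183 mol
C and H account for only 0.16578 g of the 0.3272 g sample; the remaining 0.16142 g must be oxygen.

yes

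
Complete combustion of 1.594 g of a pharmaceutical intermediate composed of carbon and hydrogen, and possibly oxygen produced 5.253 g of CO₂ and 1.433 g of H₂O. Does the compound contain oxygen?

no

mol C = 5.253 g CO₂ ÷ 44.009 g/mol = 0.11936 mol
mol H = 2 × 1.433 g H₂O ÷ 18.015 g/mol = 0.15909 mol
C and H together account for 1.5940 g — essentially the entire 1.594 g sample — so the compound contains no oxygen.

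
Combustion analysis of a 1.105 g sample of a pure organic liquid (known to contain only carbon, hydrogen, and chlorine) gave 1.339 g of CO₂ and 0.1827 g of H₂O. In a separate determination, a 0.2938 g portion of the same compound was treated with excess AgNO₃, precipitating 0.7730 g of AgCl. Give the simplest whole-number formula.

C3H2Cl2

mol C = 1.339 g CO₂ ÷ 44.009 g/mol = 0.030426 mol
mol H = 2 × 0.1827 g H₂O ÷ 18.015 g/mol = 0.020283 mol
From the AgCl data: mol Cl per gram of compound = (0.7730 ÷ 143.318) ÷ 0.2938 = 0.018358 mol/g, so in the 1.105 g combustion sample mol Cl = 0.020286 mol
Divide by the smallest (0.020283 mol): C 1.500, H 1.000, Cl 1.000
Multiplying each by 2 gives whole numbers: C 3.00, H 2.00, Cl 2.00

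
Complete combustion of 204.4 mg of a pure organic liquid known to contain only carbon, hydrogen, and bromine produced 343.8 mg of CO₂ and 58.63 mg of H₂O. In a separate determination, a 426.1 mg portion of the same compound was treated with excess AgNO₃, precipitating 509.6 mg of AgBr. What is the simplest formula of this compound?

mol C = 0.3438 g CO₂ ÷ 44.009 g/mol = 0.0078120 mol
mol H = 2 × 0.05863 g H₂O ÷ 18.015 g/mol = 0.0065090 mol
From the AgBr data: mol Br per gram of compound = (0.5096 ÷ 187.772) ÷ 0.4261 = 0.0063692 mol/g, so in the 0.2044 g combustion sample mol Br = 0.0013019 mol
Divide by the smallest (0.0013019 mol): C 6.001, H 5.000, Br 1.000

C6H5Br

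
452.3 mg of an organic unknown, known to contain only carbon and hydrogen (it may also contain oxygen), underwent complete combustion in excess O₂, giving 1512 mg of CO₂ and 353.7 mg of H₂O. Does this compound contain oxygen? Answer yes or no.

mol C = 1.512 g CO₂ ÷ 44.009 g/mol = 0.034357 mol
mol H = 2 × 0.3537 g H₂O ÷ 18.015 g/mol = 0.039267 mol
C and H together account for 0.45224 g — essentially the entire 0.4523 g sample — so the compound contains no oxygen.

no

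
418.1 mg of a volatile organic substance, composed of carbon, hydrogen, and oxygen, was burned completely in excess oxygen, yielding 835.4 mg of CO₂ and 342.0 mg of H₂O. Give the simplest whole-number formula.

mol C = 0.8354 g CO₂ ÷ 44.009 g/mol = 0.018982 mol
mol H = 2 × 0.3420 g H₂O ÷ 18.015 g/mol = 0.037968 mol
mass O = 0.4181 − (0.22800 + 0.038272) = 0.15183 g → mol O = 0.15183 ÷ 15.999 = 0.0094899 mol
Divide by the smallest (0.0094899 mol): C 2.000, H 4.001, O 1.000

C2H4O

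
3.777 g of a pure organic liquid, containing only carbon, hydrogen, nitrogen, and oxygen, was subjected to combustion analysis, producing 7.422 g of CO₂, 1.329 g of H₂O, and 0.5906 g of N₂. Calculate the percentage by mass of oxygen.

26.80%

mol C = 7.422 g CO₂ ÷ 44.009 g/mol = 0.16865 mol
mol H = 2 × 1.329 g H₂O ÷ 18.015 g/mol = 0.14754 mol
mol N = 2 × 0.5906 g N₂ ÷ 28.014 g/mol = 0.042165 mol
mass O = 3.777 − (2.0256 + 0.14872 + 0.59060) = 1.0121 g → mol O = 1.0121 ÷ 15.999 = 0.063257 mol
mass % O = 1.0121 g ÷ 3.777 g × 100%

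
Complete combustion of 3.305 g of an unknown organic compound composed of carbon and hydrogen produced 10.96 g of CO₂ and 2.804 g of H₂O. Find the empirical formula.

C4H5

mol C = 10.96 g CO₂ ÷ 44.009 g/mol = 0.24904 mol
mol H = 2 × 2.804 g H₂O ÷ 18.015 g/mol = 0.31130 mol
Divide by the smallest (0.24904 mol): C 1.000, H 1.250
Multiplying each by 4 gives whole numbers: C 4.00, H 5.00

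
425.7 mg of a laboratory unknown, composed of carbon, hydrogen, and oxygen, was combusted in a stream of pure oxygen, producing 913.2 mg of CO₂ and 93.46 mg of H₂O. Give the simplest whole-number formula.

C2HO

mol C = 0.9132 g CO₂ ÷ 44.009 g/mol = 0.020750 mol
mol H = 2 × 0.09346 g H₂O ÷ 18.015 g/mol = 0.010376 mol
mass O = 0.4257 − (0.24923 + 0.010459) = 0.16601 g → mol O = 0.16601 ÷ 15.999 = 0.010376 mol
Divide by the smallest (0.010376 mol): C 2.000, H 1.000, O 1.000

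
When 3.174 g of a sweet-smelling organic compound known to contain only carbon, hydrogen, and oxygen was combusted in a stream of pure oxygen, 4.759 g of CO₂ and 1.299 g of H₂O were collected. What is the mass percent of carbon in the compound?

40.92%

mol C = 4.759 g CO₂ ÷ 44.009 g/mol = 0.10814 mol
mol H = 2 × 1.299 g H₂O ÷ 18.015 g/mol = 0.14421 mol
mass O = 3.174 − (1.2988 + 0.14537) = 1.7298 g → mol O = 1.7298 ÷ 15.999 = 0.10812 mol
mass % C = 1.2988 g ÷ 3.174 g × 100%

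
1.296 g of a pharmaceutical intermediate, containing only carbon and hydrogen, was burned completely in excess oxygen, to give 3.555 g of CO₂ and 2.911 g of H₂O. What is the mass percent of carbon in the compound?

mol C = 3.555 g CO₂ ÷ 44.009 g/mol = 0.080779 mol
mol H = 2 × 2.911 g H₂O ÷ 18.015 g/mol = 0.32318 mol
mass % C = 0.97024 g ÷ 1.296 g × 100%

74.86%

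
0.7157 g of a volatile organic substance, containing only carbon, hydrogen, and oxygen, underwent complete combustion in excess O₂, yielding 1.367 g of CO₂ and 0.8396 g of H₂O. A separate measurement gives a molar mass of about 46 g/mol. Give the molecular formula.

C2H6O

mol C = 1.367 g CO₂ ÷ 44.009 g/mol = 0.031062 mol
mol H = 2 × 0.8396 g H₂O ÷ 18.015 g/mol = 0.093211 mol
mass O = 0.7157 − (0.37308 + 0.093957) = 0.24866 g → mol O = 0.24866 ÷ 15.999 = 0.015542 mol
Divide by the smallest (0.015542 mol): C 1.999, H 5.997, O 1.000
Empirical formula: C2H6O
Empirical-formula mass = 46.07 g/mol; 46 ÷ 46.07 ≈ 1, so the molecular formula is C2H6O.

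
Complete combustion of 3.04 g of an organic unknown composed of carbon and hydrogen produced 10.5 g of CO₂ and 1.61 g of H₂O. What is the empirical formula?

mol C = 10.5 g CO₂ ÷ 44.009 g/mol = 0.2386 mol
mol H = 2 × 1.61 g H₂O ÷ 18.015 g/mol = 0.1787 mol
Divide by the smallest (0.1787 mol): C 1.335, H 1.000
Multiplying each by 3 gives whole numbers: C 4.00, H 3.00

C4H3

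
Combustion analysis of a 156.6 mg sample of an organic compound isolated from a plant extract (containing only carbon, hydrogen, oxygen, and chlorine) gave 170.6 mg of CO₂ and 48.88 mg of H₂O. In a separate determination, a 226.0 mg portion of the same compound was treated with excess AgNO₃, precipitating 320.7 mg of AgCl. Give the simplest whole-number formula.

mol C = 0.1706 g CO₂ ÷ 44.009 g/mol = 0.0038765 mol
mol H = 2 × 0.04888 g H₂O ÷ 18.015 g/mol = 0.0054266 mol
From the AgCl data: mol Cl per gram of compound = (0.3207 ÷ 143.318) ÷ 0.2260 = 0.0099012 mol/g, so in the 0.1566 g combustion sample mol Cl = 0.0015505 mol
mass O = 0.1566 − (0.046560 + 0.0054700 + 0.054966) = 0.049603 g → mol O = 0.049603 ÷ 15.999 = 0.0031004 mol
Divide by the smallest (0.0015505 mol): C 2.500, H 3.500, Cl 1.000, O 2.000
Multiplying each by 2 gives whole numbers: C 5.00, H 7.00, Cl 2.00, O 4.00

C5H7Cl2O4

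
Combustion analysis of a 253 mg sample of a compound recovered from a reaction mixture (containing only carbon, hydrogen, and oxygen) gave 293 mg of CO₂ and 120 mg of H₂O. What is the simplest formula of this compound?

mol C = 0.293 g CO₂ ÷ 44.009 g/mol = 0.006658 mol
mol H = 2 × 0.120 g H₂O ÷ 18.015 g/mol = 0.01332 mol
mass O = 0.253 − (0.07997 + 0.01343) = 0.1596 g → mol O = 0.1596 ÷ 15.999 = 0.009976 mol
Divide by the smallest (0.006658 mol): C 1.000, H 2.001, O 1.498
Multiplying each by 2 gives whole numbers: C 2.00, H 4.00, O 3.00

C2H4O3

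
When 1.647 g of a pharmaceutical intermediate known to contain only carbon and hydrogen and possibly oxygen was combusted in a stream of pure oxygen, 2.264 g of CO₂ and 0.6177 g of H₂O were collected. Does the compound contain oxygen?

yes

mol C = 2.264 g CO₂ ÷ 44.009 g/mol = 0.051444 mol
mol H = 2 × 0.6177 g H₂O ÷ 18.015 g/mol = 0.068576 mol
C and H account for only 0.68702 g of the 1.647 g sample; the remaining 0.95998 g must be oxygen.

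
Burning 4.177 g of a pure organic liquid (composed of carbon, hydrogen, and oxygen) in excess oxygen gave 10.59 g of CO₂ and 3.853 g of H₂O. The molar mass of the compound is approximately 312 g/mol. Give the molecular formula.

mol C = 10.59 g CO₂ ÷ 44.009 g/mol = 0.24063 mol
mol H = 2 × 3.853 g H₂O ÷ 18.015 g/mol = 0.42775 mol
mass O = 4.177 − (2.8902 + 0.43118) = 0.85559 g → mol O = 0.85559 ÷ 15.999 = 0.053477 mol
Divide by the smallest (0.053477 mol): C 4.500, H 7.999, O 1.000
Multiplying each by 2 gives whole numbers: C 9.00, H 16.00, O 2.00
Empirical formula: C9H16O2
Empirical-formula mass = 156.22 g/mol; 312 ÷ 156.22 ≈ 2, so the molecular formula is C18H32O4.

C18H32O4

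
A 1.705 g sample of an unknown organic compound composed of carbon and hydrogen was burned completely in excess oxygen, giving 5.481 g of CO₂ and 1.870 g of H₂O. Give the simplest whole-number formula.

C3H5

mol C = 5.481 g CO₂ ÷ 44.009 g/mol = 0.12454 mol
mol H = 2 × 1.870 g H₂O ÷ 18.015 g/mol = 0.20760 mol
Divide by the smallest (0.12454 mol): C 1.000, H 1.667
Multiplying each by 3 gives whole numbers: C 3.00, H 5.00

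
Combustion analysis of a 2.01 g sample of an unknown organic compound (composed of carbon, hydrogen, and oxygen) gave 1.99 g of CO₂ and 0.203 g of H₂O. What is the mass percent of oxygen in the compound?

mol C = 1.99 g CO₂ ÷ 44.009 g/mol = 0.04522 mol
mol H = 2 × 0.203 g H₂O ÷ 18.015 g/mol = 0.02254 mol
mass O = 2.01 − (0.5431 + 0.02272) = 1.444 g → mol O = 1.444 ÷ 15.999 = 0.09027 mol
mass % O = 1.444 g ÷ 2.01 g × 100%

71.8%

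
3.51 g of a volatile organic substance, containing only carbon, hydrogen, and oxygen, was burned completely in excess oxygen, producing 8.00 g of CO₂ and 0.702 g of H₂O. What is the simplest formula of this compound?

mol C = 8.00 g CO₂ ÷ 44.009 g/mol = 0.1818 mol
mol H = 2 × 0.702 g H₂O ÷ 18.015 g/mol = 0.07794 mol
mass O = 3.51 − (2.183 + 0.07856) = 1.248 g → mol O = 1.248 ÷ 15.999 = 0.07801 mol
Divide by the smallest (0.07794 mol): C 2.332, H 1.000, O 1.001
Multiplying each by 3 gives whole numbers: C 7.00, H 3.00, O 3.00

C7H3O3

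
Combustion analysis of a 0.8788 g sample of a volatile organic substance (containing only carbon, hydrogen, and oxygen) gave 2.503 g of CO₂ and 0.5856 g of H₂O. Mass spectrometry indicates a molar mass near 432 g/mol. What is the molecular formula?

C28H32O4

mol C = 2.503 g CO₂ ÷ 44.009 g/mol = 0.056875 mol
mol H = 2 × 0.5856 g H₂O ÷ 18.015 g/mol = 0.065012 mol
mass O = 0.8788 − (0.68312 + 0.065533) = 0.13015 g → mol O = 0.13015 ÷ 15.999 = 0.0081346 mol
Divide by the smallest (0.0081346 mol): C 6.992, H 7.992, O 1.000
Empirical formula: C7H8O
Empirical-formula mass = 108.14 g/mol; 432 ÷ 108.14 ≈ 4, so the molecular formula is C28H32O4.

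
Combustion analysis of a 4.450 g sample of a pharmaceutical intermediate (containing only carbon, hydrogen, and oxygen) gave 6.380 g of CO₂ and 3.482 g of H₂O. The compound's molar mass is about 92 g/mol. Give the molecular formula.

mol C = 6.380 g CO₂ ÷ 44.009 g/mol = 0.14497 mol
mol H = 2 × 3.482 g H₂O ÷ 18.015 g/mol = 0.38657 mol
mass O = 4.450 − (1.7412 + 0.38966) = 2.3191 g → mol O = 2.3191 ÷ 15.999 = 0.14495 mol
Divide by the smallest (0.14495 mol): C 1.000, H 2.667, O 1.000
Multiplying each by 3 gives whole numbers: C 3.00, H 8.00, O 3.00
Empirical formula: C3H8O3
Empirical-formula mass = 92.09 g/mol; 92 ÷ 92.09 ≈ 1, so the molecular formula is C3H8O3.

C3H8O3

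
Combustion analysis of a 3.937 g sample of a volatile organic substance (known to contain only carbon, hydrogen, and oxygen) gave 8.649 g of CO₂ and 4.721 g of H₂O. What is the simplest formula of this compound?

mol C = 8.649 g CO₂ ÷ 44.009 g/mol = 0.19653 mol
mol H = 2 × 4.721 g H₂O ÷ 18.015 g/mol = 0.52412 mol
mass O = 3.937 − (2.3605 + 0.52831) = 1.0482 g → mol O = 1.0482 ÷ 15.999 = 0.065516 mol
Divide by the smallest (0.065516 mol): C 3.000, H 8.000, O 1.000

C3H8O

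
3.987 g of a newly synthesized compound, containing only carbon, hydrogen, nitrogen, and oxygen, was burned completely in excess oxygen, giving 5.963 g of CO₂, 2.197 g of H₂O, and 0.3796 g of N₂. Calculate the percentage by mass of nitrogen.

9.52%

mol C = 5.963 g CO₂ ÷ 44.009 g/mol = 0.13550 mol
mol H = 2 × 2.197 g H₂O ÷ 18.015 g/mol = 0.24391 mol
mol N = 2 × 0.3796 g N₂ ÷ 28.014 g/mol = 0.027101 mol
mass O = 3.987 − (1.6274 + 0.24586 + 0.37960) = 1.7341 g → mol O = 1.7341 ÷ 15.999 = 0.10839 mol
mass % N = 0.37960 g ÷ 3.987 g × 100%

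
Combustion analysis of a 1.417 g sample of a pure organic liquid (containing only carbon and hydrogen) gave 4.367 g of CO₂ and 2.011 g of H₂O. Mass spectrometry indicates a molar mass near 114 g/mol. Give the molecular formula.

C8H18

mol C = 4.367 g CO₂ ÷ 44.009 g/mol = 0.099230 mol
mol H = 2 × 2.011 g H₂O ÷ 18.015 g/mol = 0.22326 mol
Divide by the smallest (0.099230 mol): C 1.000, H 2.250
Multiplying each by 4 gives whole numbers: C 4.00, H 9.00
Empirical formula: C4H9
Empirical-formula mass = 57.12 g/mol; 114 ÷ 57.12 ≈ 2, so the molecular formula is C8H18.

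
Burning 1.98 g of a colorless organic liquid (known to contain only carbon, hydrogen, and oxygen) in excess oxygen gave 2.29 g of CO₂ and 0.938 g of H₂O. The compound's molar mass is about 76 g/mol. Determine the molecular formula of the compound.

C2H4O3

mol C = 2.29 g CO₂ ÷ 44.009 g/mol = 0.05203 mol
mol H = 2 × 0.938 g H₂O ÷ 18.015 g/mol = 0.1041 mol
mass O = 1.98 − (0.6250 + 0.1050) = 1.250 g → mol O = 1.250 ÷ 15.999 = 0.07813 mol
Divide by the smallest (0.05203 mol): C 1.000, H 2.001, O 1.502
Multiplying each by 2 gives whole numbers: C 2.00, H 4.00, O 3.00
Empirical formula: C2H4O3
Empirical-formula mass = 76.05 g/mol; 76 ÷ 76.05 ≈ 1, so the molecular formula is C2H4O3.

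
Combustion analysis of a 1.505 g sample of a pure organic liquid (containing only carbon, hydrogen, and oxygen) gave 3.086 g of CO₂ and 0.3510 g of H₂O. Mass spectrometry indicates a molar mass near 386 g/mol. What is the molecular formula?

mol C = 3.086 g CO₂ ÷ 44.009 g/mol = 0.070122 mol
mol H = 2 × 0.3510 g H₂O ÷ 18.015 g/mol = 0.038968 mol
mass O = 1.505 − (0.84224 + 0.039279) = 0.62349 g → mol O = 0.62349 ÷ 15.999 = 0.038970 mol
Divide by the smallest (0.038968 mol): C 1.799, H 1.000, O 1.000
Multiplying each by 5 gives whole numbers: C 9.00, H 5.00, O 5.00
Empirical formula: C9H5O5
Empirical-formula mass = 193.13 g/mol; 386 ÷ 193.13 ≈ 2, so the molecular formula is C18H10O10.

C18H10O10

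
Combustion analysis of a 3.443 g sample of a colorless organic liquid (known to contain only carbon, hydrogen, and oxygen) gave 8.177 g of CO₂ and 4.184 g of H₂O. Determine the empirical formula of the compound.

mol C = 8.177 g CO₂ ÷ 44.009 g/mol = 0.18580 mol
mol H = 2 × 4.184 g H₂O ÷ 18.015 g/mol = 0.46450 mol
mass O = 3.443 − (2.2317 + 0.46822) = 0.74310 g → mol O = 0.74310 ÷ 15.999 = 0.046447 mol
Divide by the smallest (0.046447 mol): C 4.000, H 10.001, O 1.000

C4H10O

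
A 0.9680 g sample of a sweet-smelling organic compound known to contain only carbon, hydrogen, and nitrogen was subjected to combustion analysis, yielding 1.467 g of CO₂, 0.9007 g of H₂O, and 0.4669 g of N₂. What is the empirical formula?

CH3N

mol C = 1.467 g CO₂ ÷ 44.009 g/mol = 0.033334 mol
mol H = 2 × 0.9007 g H₂O ÷ 18.015 g/mol = 0.099994 mol
mol N = 2 × 0.4669 g N₂ ÷ 28.014 g/mol = 0.033333 mol
Divide by the smallest (0.033333 mol): C 1.000, H 3.000, N 1.000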